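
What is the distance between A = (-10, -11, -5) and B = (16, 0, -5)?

d = √[(x₂-x₁)² + (y₂-y₁)² + (z₂-z₁)²]
  = √[26² + 11² + 0²]
  = √[676 + 121 + 0]
  = √797
  ≈ 28.23

28.23


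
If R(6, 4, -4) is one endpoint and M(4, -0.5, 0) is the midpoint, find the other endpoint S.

S = 2M - R
  = (2·4 - 6, 2·(-0.5) - 4, 2·0 - (-4))
  = (8 - 6, -1 - 4, 0 + 4)
  = (2, -5, 4)

(2, -5, 4)


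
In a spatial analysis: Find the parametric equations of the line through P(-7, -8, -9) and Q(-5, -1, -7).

Direction vector d = Q - P = (-5 + 7, -1 + 8, -7 + 9) = (2, 7, 2)
Parametric form r = P + t·d:
x = -7 + 2t, y = -8 + 7t, z = -9 + 2t

x = -7 + 2t, y = -8 + 7t, z = -9 + 2t


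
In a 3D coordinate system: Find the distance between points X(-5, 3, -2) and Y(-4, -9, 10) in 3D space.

d = √[(x₂-x₁)² + (y₂-y₁)² + (z₂-z₁)²]
  = √[1² + (-12)² + 12²]
  = √[1 + 144 + 144]
  = √289
  ≈ 17

17


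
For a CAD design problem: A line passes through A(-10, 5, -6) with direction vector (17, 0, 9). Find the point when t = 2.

P(t) = A + t·d
  = (-10 + 17·2, 5 + 0·2, -6 + 9·2)
  = (-10 + 34, 5 + 0, -6 + 18)
  = (24, 5, 12)

(24, 5, 12)


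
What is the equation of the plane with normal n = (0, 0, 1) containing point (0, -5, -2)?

The plane through P with normal n = (a, b, c) satisfies n·(r - P) = 0,
i.e. ax + by + cz = a·x₀ + b·y₀ + c·z₀.
d = 0·0 + 0·(-5) + 1·(-2)
  = 0 + 0 - 2
  = -2
Equation: z = -2

z = -2


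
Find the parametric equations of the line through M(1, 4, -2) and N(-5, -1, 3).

Direction vector d = N - M = (-5 - 1, -1 - 4, 3 + 2) = (-6, -5, 5)
Parametric form r = M + t·d:
x = 1 - 6t, y = 4 - 5t, z = -2 + 5t

x = 1 - 6t, y = 4 - 5t, z = -2 + 5t


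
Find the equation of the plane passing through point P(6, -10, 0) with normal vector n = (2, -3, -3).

The plane through P with normal n = (a, b, c) satisfies n·(r - P) = 0,
i.e. ax + by + cz = a·x₀ + b·y₀ + c·z₀.
d = 2·6 + (-3)·(-10) + (-3)·0
  = 12 + 30 + 0
  = 42
Equation: 2x - 3y - 3z = 42

2x - 3y - 3z = 42


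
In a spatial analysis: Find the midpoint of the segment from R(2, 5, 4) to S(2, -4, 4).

M = ((x₁+x₂)/2, (y₁+y₂)/2, (z₁+z₂)/2)
  = ((2 + 2)/2, (5 - 4)/2, (4 + 4)/2)
  = (4/2, 1/2, 8/2)
  = (2, 0.5, 4)

(2, 0.5, 4)


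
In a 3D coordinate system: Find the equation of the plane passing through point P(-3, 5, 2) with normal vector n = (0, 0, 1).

The plane through P with normal n = (a, b, c) satisfies n·(r - P) = 0,
i.e. ax + by + cz = a·x₀ + b·y₀ + c·z₀.
d = 0·(-3) + 0·5 + 1·2
  = 0 + 0 + 2
  = 2
Equation: z = 2

z = 2


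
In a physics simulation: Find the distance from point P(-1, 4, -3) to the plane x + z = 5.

distance = |a·x₀ + b·y₀ + c·z₀ - d| / √(a² + b² + c²)
  = |1·(-1) + 0·4 + 1·(-3) - 5| / √(1² + 0² + 1²)
  = |-1 + 0 - 3 - 5| / √(1 + 0 + 1)
  = |-9| / √2
  = 9 / 1.414
  ≈ 6.364

6.364


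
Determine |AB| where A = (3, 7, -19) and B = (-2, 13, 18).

d = √[(x₂-x₁)² + (y₂-y₁)² + (z₂-z₁)²]
  = √[(-5)² + 6² + 37²]
  = √[25 + 36 + 1369]
  = √1430
  ≈ 37.82

37.82


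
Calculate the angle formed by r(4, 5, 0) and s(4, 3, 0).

r·s = 4·4 + 5·3 + 0·0 = 16 + 15 + 0 = 31
|r| = √(4² + 5² + 0²) = √41 ≈ 6.403
|s| = √(4² + 3² + 0²) = √25 ≈ 5
cos θ = (r·s)/(|r||s|) = 31/(6.403·5) ≈ 0.9683
θ = arccos(0.9683) ≈ 14.47°

14.47°


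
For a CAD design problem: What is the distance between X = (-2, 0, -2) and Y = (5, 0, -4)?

d = √[(x₂-x₁)² + (y₂-y₁)² + (z₂-z₁)²]
  = √[7² + 0² + (-2)²]
  = √[49 + 0 + 4]
  = √53
  ≈ 7.28

7.28


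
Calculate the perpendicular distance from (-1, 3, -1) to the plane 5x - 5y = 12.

distance = |a·x₀ + b·y₀ + c·z₀ - d| / √(a² + b² + c²)
  = |5·(-1) + (-5)·3 + 0·(-1) - 12| / √(5² + (-5)² + 0²)
  = |-5 - 15 + 0 - 12| / √(25 + 25 + 0)
  = |-32| / √50
  = 32 / 7.071
  ≈ 4.525

4.525


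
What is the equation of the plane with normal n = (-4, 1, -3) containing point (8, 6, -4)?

The plane through P with normal n = (a, b, c) satisfies n·(r - P) = 0,
i.e. ax + by + cz = a·x₀ + b·y₀ + c·z₀.
d = (-4)·8 + 1·6 + (-3)·(-4)
  = -32 + 6 + 12
  = -14
Equation: -4x + y - 3z = -14

-4x + y - 3z = -14


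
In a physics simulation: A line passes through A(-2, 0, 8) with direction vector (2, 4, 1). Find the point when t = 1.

P(t) = A + t·d
  = (-2 + 2·1, 0 + 4·1, 8 + 1·1)
  = (-2 + 2, 0 + 4, 8 + 1)
  = (0, 4, 9)

(0, 4, 9)


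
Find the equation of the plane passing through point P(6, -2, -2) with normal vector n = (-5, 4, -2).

The plane through P with normal n = (a, b, c) satisfies n·(r - P) = 0,
i.e. ax + by + cz = a·x₀ + b·y₀ + c·z₀.
d = (-5)·6 + 4·(-2) + (-2)·(-2)
  = -30 - 8 + 4
  = -34
Equation: -5x + 4y - 2z = -34

-5x + 4y - 2z = -34


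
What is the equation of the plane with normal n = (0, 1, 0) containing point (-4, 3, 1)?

The plane through P with normal n = (a, b, c) satisfies n·(r - P) = 0,
i.e. ax + by + cz = a·x₀ + b·y₀ + c·z₀.
d = 0·(-4) + 1·3 + 0·1
  = 0 + 3 + 0
  = 3
Equation: y = 3

y = 3


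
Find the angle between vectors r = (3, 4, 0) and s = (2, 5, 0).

r·s = 3·2 + 4·5 + 0·0 = 6 + 20 + 0 = 26
|r| = √(3² + 4² + 0²) = √25 ≈ 5
|s| = √(2² + 5² + 0²) = √29 ≈ 5.385
cos θ = (r·s)/(|r||s|) = 26/(5·5.385) ≈ 0.9656
θ = arccos(0.9656) ≈ 15.07°

15.07°


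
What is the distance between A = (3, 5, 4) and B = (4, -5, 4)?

d = √[(x₂-x₁)² + (y₂-y₁)² + (z₂-z₁)²]
  = √[1² + (-10)² + 0²]
  = √[1 + 100 + 0]
  = √101
  ≈ 10.05

10.05


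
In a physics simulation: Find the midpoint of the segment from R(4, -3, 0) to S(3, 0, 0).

M = ((x₁+x₂)/2, (y₁+y₂)/2, (z₁+z₂)/2)
  = ((4 + 3)/2, (-3 + 0)/2, (0 + 0)/2)
  = (7/2, -3/2, 0/2)
  = (3.5, -1.5, 0)

(3.5, -1.5, 0)


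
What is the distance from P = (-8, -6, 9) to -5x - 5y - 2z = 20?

distance = |a·x₀ + b·y₀ + c·z₀ - d| / √(a² + b² + c²)
  = |(-5)·(-8) + (-5)·(-6) + (-2)·9 - 20| / √((-5)² + (-5)² + (-2)²)
  = |40 + 30 - 18 - 20| / √(25 + 25 + 4)
  = |32| / √54
  = 32 / 7.348
  ≈ 4.355

4.355


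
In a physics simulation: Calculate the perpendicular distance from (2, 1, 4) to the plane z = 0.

distance = |a·x₀ + b·y₀ + c·z₀ - d| / √(a² + b² + c²)
  = |0·2 + 0·1 + 1·4 - 0| / √(0² + 0² + 1²)
  = |0 + 0 + 4 + 0| / √(0 + 0 + 1)
  = |4| / √1
  = 4 / 1
  ≈ 4

4


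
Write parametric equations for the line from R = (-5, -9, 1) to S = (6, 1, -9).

Direction vector d = S - R = (6 + 5, 1 + 9, -9 - 1) = (11, 10, -10)
Parametric form r = R + t·d:
x = -5 + 11t, y = -9 + 10t, z = 1 - 10t

x = -5 + 11t, y = -9 + 10t, z = 1 - 10t


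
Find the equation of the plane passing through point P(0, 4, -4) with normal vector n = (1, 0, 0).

The plane through P with normal n = (a, b, c) satisfies n·(r - P) = 0,
i.e. ax + by + cz = a·x₀ + b·y₀ + c·z₀.
d = 1·0 + 0·4 + 0·(-4)
  = 0 + 0 + 0
  = 0
Equation: x = 0

x = 0


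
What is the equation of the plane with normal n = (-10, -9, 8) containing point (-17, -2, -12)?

The plane through P with normal n = (a, b, c) satisfies n·(r - P) = 0,
i.e. ax + by + cz = a·x₀ + b·y₀ + c·z₀.
d = (-10)·(-17) + (-9)·(-2) + 8·(-12)
  = 170 + 18 - 96
  = 92
Equation: -10x - 9y + 8z = 92

-10x - 9y + 8z = 92


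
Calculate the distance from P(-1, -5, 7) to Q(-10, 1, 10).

d = √[(x₂-x₁)² + (y₂-y₁)² + (z₂-z₁)²]
  = √[(-9)² + 6² + 3²]
  = √[81 + 36 + 9]
  = √126
  ≈ 11.22

11.22


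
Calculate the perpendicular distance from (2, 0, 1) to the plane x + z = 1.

distance = |a·x₀ + b·y₀ + c·z₀ - d| / √(a² + b² + c²)
  = |1·2 + 0·0 + 1·1 - 1| / √(1² + 0² + 1²)
  = |2 + 0 + 1 - 1| / √(1 + 0 + 1)
  = |2| / √2
  = 2 / 1.414
  ≈ 1.414

1.414


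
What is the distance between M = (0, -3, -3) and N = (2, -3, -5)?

d = √[(x₂-x₁)² + (y₂-y₁)² + (z₂-z₁)²]
  = √[2² + 0² + (-2)²]
  = √[4 + 0 + 4]
  = √8
  ≈ 2.828

2.828


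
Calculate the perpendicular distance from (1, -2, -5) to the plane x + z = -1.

distance = |a·x₀ + b·y₀ + c·z₀ - d| / √(a² + b² + c²)
  = |1·1 + 0·(-2) + 1·(-5) - (-1)| / √(1² + 0² + 1²)
  = |1 + 0 - 5 + 1| / √(1 + 0 + 1)
  = |-3| / √2
  = 3 / 1.414
  ≈ 2.121

2.121


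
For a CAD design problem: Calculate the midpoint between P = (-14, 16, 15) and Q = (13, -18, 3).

M = ((x₁+x₂)/2, (y₁+y₂)/2, (z₁+z₂)/2)
  = ((-14 + 13)/2, (16 - 18)/2, (15 + 3)/2)
  = (-1/2, -2/2, 18/2)
  = (-0.5, -1, 9)

(-0.5, -1, 9)


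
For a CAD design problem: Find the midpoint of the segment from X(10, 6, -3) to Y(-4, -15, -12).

M = ((x₁+x₂)/2, (y₁+y₂)/2, (z₁+z₂)/2)
  = ((10 - 4)/2, (6 - 15)/2, (-3 - 12)/2)
  = (6/2, -9/2, -15/2)
  = (3, -4.5, -7.5)

(3, -4.5, -7.5)


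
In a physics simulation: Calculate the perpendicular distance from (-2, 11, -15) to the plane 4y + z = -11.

distance = |a·x₀ + b·y₀ + c·z₀ - d| / √(a² + b² + c²)
  = |0·(-2) + 4·11 + 1·(-15) - (-11)| / √(0² + 4² + 1²)
  = |0 + 44 - 15 + 11| / √(0 + 16 + 1)
  = |40| / √17
  = 40 / 4.123
  ≈ 9.701

9.701


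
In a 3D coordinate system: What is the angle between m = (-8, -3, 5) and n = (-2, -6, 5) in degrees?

m·n = (-8)·(-2) + (-3)·(-6) + 5·5 = 16 + 18 + 25 = 59
|m| = √((-8)² + (-3)² + 5²) = √98 ≈ 9.899
|n| = √((-2)² + (-6)² + 5²) = √65 ≈ 8.062
cos θ = (m·n)/(|m||n|) = 59/(9.899·8.062) ≈ 0.7392
θ = arccos(0.7392) ≈ 42.33°

42.33°


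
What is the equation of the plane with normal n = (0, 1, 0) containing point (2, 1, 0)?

The plane through P with normal n = (a, b, c) satisfies n·(r - P) = 0,
i.e. ax + by + cz = a·x₀ + b·y₀ + c·z₀.
d = 0·2 + 1·1 + 0·0
  = 0 + 1 + 0
  = 1
Equation: y = 1

y = 1


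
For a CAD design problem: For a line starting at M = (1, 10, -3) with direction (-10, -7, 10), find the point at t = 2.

P(t) = M + t·d
  = (1 + (-10)·2, 10 + (-7)·2, -3 + 10·2)
  = (1 - 20, 10 - 14, -3 + 20)
  = (-19, -4, 17)

(-19, -4, 17)


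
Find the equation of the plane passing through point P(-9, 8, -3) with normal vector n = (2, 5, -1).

The plane through P with normal n = (a, b, c) satisfies n·(r - P) = 0,
i.e. ax + by + cz = a·x₀ + b·y₀ + c·z₀.
d = 2·(-9) + 5·8 + (-1)·(-3)
  = -18 + 40 + 3
  = 25
Equation: 2x + 5y - z = 25

2x + 5y - z = 25


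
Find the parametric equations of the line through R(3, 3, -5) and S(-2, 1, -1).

Direction vector d = S - R = (-2 - 3, 1 - 3, -1 + 5) = (-5, -2, 4)
Parametric form r = R + t·d:
x = 3 - 5t, y = 3 - 2t, z = -5 + 4t

x = 3 - 5t, y = 3 - 2t, z = -5 + 4t


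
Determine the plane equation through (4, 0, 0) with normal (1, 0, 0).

The plane through P with normal n = (a, b, c) satisfies n·(r - P) = 0,
i.e. ax + by + cz = a·x₀ + b·y₀ + c·z₀.
d = 1·4 + 0·0 + 0·0
  = 4 + 0 + 0
  = 4
Equation: x = 4

x = 4


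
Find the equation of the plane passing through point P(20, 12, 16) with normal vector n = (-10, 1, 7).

The plane through P with normal n = (a, b, c) satisfies n·(r - P) = 0,
i.e. ax + by + cz = a·x₀ + b·y₀ + c·z₀.
d = (-10)·20 + 1·12 + 7·16
  = -200 + 12 + 112
  = -76
Equation: -10x + y + 7z = -76

-10x + y + 7z = -76


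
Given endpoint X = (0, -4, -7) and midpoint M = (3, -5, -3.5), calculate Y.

Y = 2M - X
  = (2·3 - 0, 2·(-5) - (-4), 2·(-3.5) - (-7))
  = (6 + 0, -10 + 4, -7 + 7)
  = (6, -6, 0)

(6, -6, 0)


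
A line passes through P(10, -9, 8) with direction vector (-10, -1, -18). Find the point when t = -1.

P(t) = P + t·d
  = (10 + (-10)·(-1), -9 + (-1)·(-1), 8 + (-18)·(-1))
  = (10 + 10, -9 + 1, 8 + 18)
  = (20, -8, 26)

(20, -8, 26)


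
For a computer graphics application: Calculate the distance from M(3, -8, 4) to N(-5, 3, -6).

d = √[(x₂-x₁)² + (y₂-y₁)² + (z₂-z₁)²]
  = √[(-8)² + 11² + (-10)²]
  = √[64 + 121 + 100]
  = √285
  ≈ 16.88

16.88


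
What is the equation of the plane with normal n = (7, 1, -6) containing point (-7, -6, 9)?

The plane through P with normal n = (a, b, c) satisfies n·(r - P) = 0,
i.e. ax + by + cz = a·x₀ + b·y₀ + c·z₀.
d = 7·(-7) + 1·(-6) + (-6)·9
  = -49 - 6 - 54
  = -109
Equation: 7x + y - 6z = -109

7x + y - 6z = -109


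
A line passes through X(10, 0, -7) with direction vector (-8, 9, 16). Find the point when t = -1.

P(t) = X + t·d
  = (10 + (-8)·(-1), 0 + 9·(-1), -7 + 16·(-1))
  = (10 + 8, 0 - 9, -7 - 16)
  = (18, -9, -23)

(18, -9, -23)


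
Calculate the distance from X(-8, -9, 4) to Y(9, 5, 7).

d = √[(x₂-x₁)² + (y₂-y₁)² + (z₂-z₁)²]
  = √[17² + 14² + 3²]
  = √[289 + 196 + 9]
  = √494
  ≈ 22.23

22.23


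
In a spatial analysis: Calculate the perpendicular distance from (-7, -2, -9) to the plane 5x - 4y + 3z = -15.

distance = |a·x₀ + b·y₀ + c·z₀ - d| / √(a² + b² + c²)
  = |5·(-7) + (-4)·(-2) + 3·(-9) - (-15)| / √(5² + (-4)² + 3²)
  = |-35 + 8 - 27 + 15| / √(25 + 16 + 9)
  = |-39| / √50
  = 39 / 7.071
  ≈ 5.515

5.515


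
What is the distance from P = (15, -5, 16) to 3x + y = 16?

distance = |a·x₀ + b·y₀ + c·z₀ - d| / √(a² + b² + c²)
  = |3·15 + 1·(-5) + 0·16 - 16| / √(3² + 1² + 0²)
  = |45 - 5 + 0 - 16| / √(9 + 1 + 0)
  = |24| / √10
  = 24 / 3.162
  ≈ 7.589

7.589


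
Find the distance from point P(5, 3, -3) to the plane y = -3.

distance = |a·x₀ + b·y₀ + c·z₀ - d| / √(a² + b² + c²)
  = |0·5 + 1·3 + 0·(-3) - (-3)| / √(0² + 1² + 0²)
  = |0 + 3 + 0 + 3| / √(0 + 1 + 0)
  = |6| / √1
  = 6 / 1
  ≈ 6

6


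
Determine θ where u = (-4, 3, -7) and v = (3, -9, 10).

u·v = (-4)·3 + 3·(-9) + (-7)·10 = -12 - 27 - 70 = -109
|u| = √((-4)² + 3² + (-7)²) = √74 ≈ 8.602
|v| = √(3² + (-9)² + 10²) = √190 ≈ 13.78
cos θ = (u·v)/(|u||v|) = -109/(8.602·13.78) ≈ -0.9193
θ = arccos(-0.9193) ≈ 156.8°

156.8°


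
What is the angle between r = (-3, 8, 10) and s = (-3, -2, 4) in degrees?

r·s = (-3)·(-3) + 8·(-2) + 10·4 = 9 - 16 + 40 = 33
|r| = √((-3)² + 8² + 10²) = √173 ≈ 13.15
|s| = √((-3)² + (-2)² + 4²) = √29 ≈ 5.385
cos θ = (r·s)/(|r||s|) = 33/(13.15·5.385) ≈ 0.4659
θ = arccos(0.4659) ≈ 62.23°

62.23°


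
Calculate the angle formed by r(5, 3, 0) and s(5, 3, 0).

r·s = 5·5 + 3·3 + 0·0 = 25 + 9 + 0 = 34
|r| = √(5² + 3² + 0²) = √34 ≈ 5.831
|s| = √(5² + 3² + 0²) = √34 ≈ 5.831
cos θ = (r·s)/(|r||s|) = 34/(5.831·5.831) ≈ 1
θ = arccos(1) ≈ 0°

0°


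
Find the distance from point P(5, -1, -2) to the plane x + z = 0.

distance = |a·x₀ + b·y₀ + c·z₀ - d| / √(a² + b² + c²)
  = |1·5 + 0·(-1) + 1·(-2) - 0| / √(1² + 0² + 1²)
  = |5 + 0 - 2 + 0| / √(1 + 0 + 1)
  = |3| / √2
  = 3 / 1.414
  ≈ 2.121

2.121


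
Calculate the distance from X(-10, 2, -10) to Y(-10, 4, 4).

d = √[(x₂-x₁)² + (y₂-y₁)² + (z₂-z₁)²]
  = √[0² + 2² + 14²]
  = √[0 + 4 + 196]
  = √200
  ≈ 14.14

14.14


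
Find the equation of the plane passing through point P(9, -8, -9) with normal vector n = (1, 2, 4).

The plane through P with normal n = (a, b, c) satisfies n·(r - P) = 0,
i.e. ax + by + cz = a·x₀ + b·y₀ + c·z₀.
d = 1·9 + 2·(-8) + 4·(-9)
  = 9 - 16 - 36
  = -43
Equation: x + 2y + 4z = -43

x + 2y + 4z = -43


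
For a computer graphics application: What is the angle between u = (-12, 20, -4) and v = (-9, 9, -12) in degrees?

u·v = (-12)·(-9) + 20·9 + (-4)·(-12) = 108 + 180 + 48 = 336
|u| = √((-12)² + 20² + (-4)²) = √560 ≈ 23.66
|v| = √((-9)² + 9² + (-12)²) = √306 ≈ 17.49
cos θ = (u·v)/(|u||v|) = 336/(23.66·17.49) ≈ 0.8117
θ = arccos(0.8117) ≈ 35.74°

35.74°


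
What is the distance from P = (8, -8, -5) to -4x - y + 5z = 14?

distance = |a·x₀ + b·y₀ + c·z₀ - d| / √(a² + b² + c²)
  = |(-4)·8 + (-1)·(-8) + 5·(-5) - 14| / √((-4)² + (-1)² + 5²)
  = |-32 + 8 - 25 - 14| / √(16 + 1 + 25)
  = |-63| / √42
  = 63 / 6.481
  ≈ 9.721

9.721


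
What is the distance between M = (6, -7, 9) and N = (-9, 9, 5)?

d = √[(x₂-x₁)² + (y₂-y₁)² + (z₂-z₁)²]
  = √[(-15)² + 16² + (-4)²]
  = √[225 + 256 + 16]
  = √497
  ≈ 22.29

22.29


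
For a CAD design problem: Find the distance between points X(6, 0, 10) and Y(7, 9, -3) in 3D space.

d = √[(x₂-x₁)² + (y₂-y₁)² + (z₂-z₁)²]
  = √[1² + 9² + (-13)²]
  = √[1 + 81 + 169]
  = √251
  ≈ 15.84

15.84


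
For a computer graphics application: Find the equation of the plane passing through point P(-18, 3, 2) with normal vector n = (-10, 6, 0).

The plane through P with normal n = (a, b, c) satisfies n·(r - P) = 0,
i.e. ax + by + cz = a·x₀ + b·y₀ + c·z₀.
d = (-10)·(-18) + 6·3 + 0·2
  = 180 + 18 + 0
  = 198
Equation: -10x + 6y = 198

-10x + 6y = 198


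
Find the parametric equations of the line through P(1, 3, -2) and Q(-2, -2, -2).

Direction vector d = Q - P = (-2 - 1, -2 - 3, -2 + 2) = (-3, -5, 0)
Parametric form r = P + t·d:
x = 1 - 3t, y = 3 - 5t, z = -2

x = 1 - 3t, y = 3 - 5t, z = -2


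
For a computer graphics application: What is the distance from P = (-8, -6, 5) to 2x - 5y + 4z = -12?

distance = |a·x₀ + b·y₀ + c·z₀ - d| / √(a² + b² + c²)
  = |2·(-8) + (-5)·(-6) + 4·5 - (-12)| / √(2² + (-5)² + 4²)
  = |-16 + 30 + 20 + 12| / √(4 + 25 + 16)
  = |46| / √45
  = 46 / 6.708
  ≈ 6.857

6.857


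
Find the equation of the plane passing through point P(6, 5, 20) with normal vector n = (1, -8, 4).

The plane through P with normal n = (a, b, c) satisfies n·(r - P) = 0,
i.e. ax + by + cz = a·x₀ + b·y₀ + c·z₀.
d = 1·6 + (-8)·5 + 4·20
  = 6 - 40 + 80
  = 46
Equation: x - 8y + 4z = 46

x - 8y + 4z = 46


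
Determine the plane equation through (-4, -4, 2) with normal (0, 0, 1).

The plane through P with normal n = (a, b, c) satisfies n·(r - P) = 0,
i.e. ax + by + cz = a·x₀ + b·y₀ + c·z₀.
d = 0·(-4) + 0·(-4) + 1·2
  = 0 + 0 + 2
  = 2
Equation: z = 2

z = 2


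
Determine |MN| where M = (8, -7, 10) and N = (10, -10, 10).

d = √[(x₂-x₁)² + (y₂-y₁)² + (z₂-z₁)²]
  = √[2² + (-3)² + 0²]
  = √[4 + 9 + 0]
  = √13
  ≈ 3.606

3.606


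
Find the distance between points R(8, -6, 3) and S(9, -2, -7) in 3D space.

d = √[(x₂-x₁)² + (y₂-y₁)² + (z₂-z₁)²]
  = √[1² + 4² + (-10)²]
  = √[1 + 16 + 100]
  = √117
  ≈ 10.82

10.82


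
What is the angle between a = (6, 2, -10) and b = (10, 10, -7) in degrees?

a·b = 6·10 + 2·10 + (-10)·(-7) = 60 + 20 + 70 = 150
|a| = √(6² + 2² + (-10)²) = √140 ≈ 11.83
|b| = √(10² + 10² + (-7)²) = √249 ≈ 15.78
cos θ = (a·b)/(|a||b|) = 150/(11.83·15.78) ≈ 0.8034
θ = arccos(0.8034) ≈ 36.54°

36.54°


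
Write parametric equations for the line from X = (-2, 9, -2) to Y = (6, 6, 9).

Direction vector d = Y - X = (6 + 2, 6 - 9, 9 + 2) = (8, -3, 11)
Parametric form r = X + t·d:
x = -2 + 8t, y = 9 - 3t, z = -2 + 11t

x = -2 + 8t, y = 9 - 3t, z = -2 + 11t


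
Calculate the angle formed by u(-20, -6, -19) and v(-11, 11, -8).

u·v = (-20)·(-11) + (-6)·11 + (-19)·(-8) = 220 - 66 + 152 = 306
|u| = √((-20)² + (-6)² + (-19)²) = √797 ≈ 28.23
|v| = √((-11)² + 11² + (-8)²) = √306 ≈ 17.49
cos θ = (u·v)/(|u||v|) = 306/(28.23·17.49) ≈ 0.6196
θ = arccos(0.6196) ≈ 51.71°

51.71°


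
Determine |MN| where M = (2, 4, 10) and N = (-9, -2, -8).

d = √[(x₂-x₁)² + (y₂-y₁)² + (z₂-z₁)²]
  = √[(-11)² + (-6)² + (-18)²]
  = √[121 + 36 + 324]
  = √481
  ≈ 21.93

21.93


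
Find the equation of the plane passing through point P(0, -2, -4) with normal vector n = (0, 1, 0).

The plane through P with normal n = (a, b, c) satisfies n·(r - P) = 0,
i.e. ax + by + cz = a·x₀ + b·y₀ + c·z₀.
d = 0·0 + 1·(-2) + 0·(-4)
  = 0 - 2 + 0
  = -2
Equation: y = -2

y = -2


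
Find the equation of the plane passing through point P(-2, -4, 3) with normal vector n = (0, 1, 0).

The plane through P with normal n = (a, b, c) satisfies n·(r - P) = 0,
i.e. ax + by + cz = a·x₀ + b·y₀ + c·z₀.
d = 0·(-2) + 1·(-4) + 0·3
  = 0 - 4 + 0
  = -4
Equation: y = -4

y = -4


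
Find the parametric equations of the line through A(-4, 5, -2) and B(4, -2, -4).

Direction vector d = B - A = (4 + 4, -2 - 5, -4 + 2) = (8, -7, -2)
Parametric form r = A + t·d:
x = -4 + 8t, y = 5 - 7t, z = -2 - 2t

x = -4 + 8t, y = 5 - 7t, z = -2 - 2t


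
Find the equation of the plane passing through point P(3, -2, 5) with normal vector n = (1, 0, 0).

The plane through P with normal n = (a, b, c) satisfies n·(r - P) = 0,
i.e. ax + by + cz = a·x₀ + b·y₀ + c·z₀.
d = 1·3 + 0·(-2) + 0·5
  = 3 + 0 + 0
  = 3
Equation: x = 3

x = 3


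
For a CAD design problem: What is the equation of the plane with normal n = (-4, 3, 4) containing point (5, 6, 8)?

The plane through P with normal n = (a, b, c) satisfies n·(r - P) = 0,
i.e. ax + by + cz = a·x₀ + b·y₀ + c·z₀.
d = (-4)·5 + 3·6 + 4·8
  = -20 + 18 + 32
  = 30
Equation: -4x + 3y + 4z = 30

-4x + 3y + 4z = 30


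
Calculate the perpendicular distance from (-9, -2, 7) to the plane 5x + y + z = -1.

distance = |a·x₀ + b·y₀ + c·z₀ - d| / √(a² + b² + c²)
  = |5·(-9) + 1·(-2) + 1·7 - (-1)| / √(5² + 1² + 1²)
  = |-45 - 2 + 7 + 1| / √(25 + 1 + 1)
  = |-39| / √27
  = 39 / 5.196
  ≈ 7.506

7.506


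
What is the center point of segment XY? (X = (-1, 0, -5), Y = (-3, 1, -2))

M = ((x₁+x₂)/2, (y₁+y₂)/2, (z₁+z₂)/2)
  = ((-1 - 3)/2, (0 + 1)/2, (-5 - 2)/2)
  = (-4/2, 1/2, -7/2)
  = (-2, 0.5, -3.5)

(-2, 0.5, -3.5)


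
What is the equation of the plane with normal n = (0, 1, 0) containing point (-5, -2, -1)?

The plane through P with normal n = (a, b, c) satisfies n·(r - P) = 0,
i.e. ax + by + cz = a·x₀ + b·y₀ + c·z₀.
d = 0·(-5) + 1·(-2) + 0·(-1)
  = 0 - 2 + 0
  = -2
Equation: y = -2

y = -2


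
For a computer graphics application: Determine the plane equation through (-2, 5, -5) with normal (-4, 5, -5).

The plane through P with normal n = (a, b, c) satisfies n·(r - P) = 0,
i.e. ax + by + cz = a·x₀ + b·y₀ + c·z₀.
d = (-4)·(-2) + 5·5 + (-5)·(-5)
  = 8 + 25 + 25
  = 58
Equation: -4x + 5y - 5z = 58

-4x + 5y - 5z = 58


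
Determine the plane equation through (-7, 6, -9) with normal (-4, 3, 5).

The plane through P with normal n = (a, b, c) satisfies n·(r - P) = 0,
i.e. ax + by + cz = a·x₀ + b·y₀ + c·z₀.
d = (-4)·(-7) + 3·6 + 5·(-9)
  = 28 + 18 - 45
  = 1
Equation: -4x + 3y + 5z = 1

-4x + 3y + 5z = 1


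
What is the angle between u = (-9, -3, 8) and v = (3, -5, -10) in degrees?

u·v = (-9)·3 + (-3)·(-5) + 8·(-10) = -27 + 15 - 80 = -92
|u| = √((-9)² + (-3)² + 8²) = √154 ≈ 12.41
|v| = √(3² + (-5)² + (-10)²) = √134 ≈ 11.58
cos θ = (u·v)/(|u||v|) = -92/(12.41·11.58) ≈ -0.6404
θ = arccos(-0.6404) ≈ 129.8°

129.8°


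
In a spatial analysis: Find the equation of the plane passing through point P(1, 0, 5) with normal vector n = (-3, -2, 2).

The plane through P with normal n = (a, b, c) satisfies n·(r - P) = 0,
i.e. ax + by + cz = a·x₀ + b·y₀ + c·z₀.
d = (-3)·1 + (-2)·0 + 2·5
  = -3 + 0 + 10
  = 7
Equation: -3x - 2y + 2z = 7

-3x - 2y + 2z = 7


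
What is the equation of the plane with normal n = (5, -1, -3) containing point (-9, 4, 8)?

The plane through P with normal n = (a, b, c) satisfies n·(r - P) = 0,
i.e. ax + by + cz = a·x₀ + b·y₀ + c·z₀.
d = 5·(-9) + (-1)·4 + (-3)·8
  = -45 - 4 - 24
  = -73
Equation: 5x - y - 3z = -73

5x - y - 3z = -73


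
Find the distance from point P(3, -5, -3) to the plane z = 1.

distance = |a·x₀ + b·y₀ + c·z₀ - d| / √(a² + b² + c²)
  = |0·3 + 0·(-5) + 1·(-3) - 1| / √(0² + 0² + 1²)
  = |0 + 0 - 3 - 1| / √(0 + 0 + 1)
  = |-4| / √1
  = 4 / 1
  ≈ 4

4


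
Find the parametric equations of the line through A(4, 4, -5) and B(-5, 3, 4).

Direction vector d = B - A = (-5 - 4, 3 - 4, 4 + 5) = (-9, -1, 9)
Parametric form r = A + t·d:
x = 4 - 9t, y = 4 - t, z = -5 + 9t

x = 4 - 9t, y = 4 - t, z = -5 + 9t


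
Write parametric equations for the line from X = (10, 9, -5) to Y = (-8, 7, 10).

Direction vector d = Y - X = (-8 - 10, 7 - 9, 10 + 5) = (-18, -2, 15)
Parametric form r = X + t·d:
x = 10 - 18t, y = 9 - 2t, z = -5 + 15t

x = 10 - 18t, y = 9 - 2t, z = -5 + 15t


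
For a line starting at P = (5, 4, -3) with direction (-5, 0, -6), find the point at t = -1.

P(t) = P + t·d
  = (5 + (-5)·(-1), 4 + 0·(-1), -3 + (-6)·(-1))
  = (5 + 5, 4 + 0, -3 + 6)
  = (10, 4, 3)

(10, 4, 3)


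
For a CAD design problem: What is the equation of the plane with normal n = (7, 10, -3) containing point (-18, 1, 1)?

The plane through P with normal n = (a, b, c) satisfies n·(r - P) = 0,
i.e. ax + by + cz = a·x₀ + b·y₀ + c·z₀.
d = 7·(-18) + 10·1 + (-3)·1
  = -126 + 10 - 3
  = -119
Equation: 7x + 10y - 3z = -119

7x + 10y - 3z = -119


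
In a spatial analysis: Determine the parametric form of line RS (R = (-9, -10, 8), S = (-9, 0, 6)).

Direction vector d = S - R = (-9 + 9, 0 + 10, 6 - 8) = (0, 10, -2)
Parametric form r = R + t·d:
x = -9, y = -10 + 10t, z = 8 - 2t

x = -9, y = -10 + 10t, z = 8 - 2t


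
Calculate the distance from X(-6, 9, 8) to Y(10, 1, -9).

d = √[(x₂-x₁)² + (y₂-y₁)² + (z₂-z₁)²]
  = √[16² + (-8)² + (-17)²]
  = √[256 + 64 + 289]
  = √609
  ≈ 24.68

24.68


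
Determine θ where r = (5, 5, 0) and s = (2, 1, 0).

r·s = 5·2 + 5·1 + 0·0 = 10 + 5 + 0 = 15
|r| = √(5² + 5² + 0²) = √50 ≈ 7.071
|s| = √(2² + 1² + 0²) = √5 ≈ 2.236
cos θ = (r·s)/(|r||s|) = 15/(7.071·2.236) ≈ 0.9487
θ = arccos(0.9487) ≈ 18.43°

18.43°


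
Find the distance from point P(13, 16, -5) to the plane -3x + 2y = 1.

distance = |a·x₀ + b·y₀ + c·z₀ - d| / √(a² + b² + c²)
  = |(-3)·13 + 2·16 + 0·(-5) - 1| / √((-3)² + 2² + 0²)
  = |-39 + 32 + 0 - 1| / √(9 + 4 + 0)
  = |-8| / √13
  = 8 / 3.606
  ≈ 2.219

2.219


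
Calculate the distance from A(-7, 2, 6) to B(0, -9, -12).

d = √[(x₂-x₁)² + (y₂-y₁)² + (z₂-z₁)²]
  = √[7² + (-11)² + (-18)²]
  = √[49 + 121 + 324]
  = √494
  ≈ 22.23

22.23


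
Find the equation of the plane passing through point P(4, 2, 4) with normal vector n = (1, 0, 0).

The plane through P with normal n = (a, b, c) satisfies n·(r - P) = 0,
i.e. ax + by + cz = a·x₀ + b·y₀ + c·z₀.
d = 1·4 + 0·2 + 0·4
  = 4 + 0 + 0
  = 4
Equation: x = 4

x = 4


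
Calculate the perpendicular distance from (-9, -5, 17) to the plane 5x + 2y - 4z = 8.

distance = |a·x₀ + b·y₀ + c·z₀ - d| / √(a² + b² + c²)
  = |5·(-9) + 2·(-5) + (-4)·17 - 8| / √(5² + 2² + (-4)²)
  = |-45 - 10 - 68 - 8| / √(25 + 4 + 16)
  = |-131| / √45
  = 131 / 6.708
  ≈ 19.53

19.53


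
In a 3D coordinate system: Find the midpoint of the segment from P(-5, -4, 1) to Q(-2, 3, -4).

M = ((x₁+x₂)/2, (y₁+y₂)/2, (z₁+z₂)/2)
  = ((-5 - 2)/2, (-4 + 3)/2, (1 - 4)/2)
  = (-7/2, -1/2, -3/2)
  = (-3.5, -0.5, -1.5)

(-3.5, -0.5, -1.5)


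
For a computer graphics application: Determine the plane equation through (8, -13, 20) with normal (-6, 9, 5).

The plane through P with normal n = (a, b, c) satisfies n·(r - P) = 0,
i.e. ax + by + cz = a·x₀ + b·y₀ + c·z₀.
d = (-6)·8 + 9·(-13) + 5·20
  = -48 - 117 + 100
  = -65
Equation: -6x + 9y + 5z = -65

-6x + 9y + 5z = -65


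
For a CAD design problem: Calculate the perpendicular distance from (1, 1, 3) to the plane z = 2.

distance = |a·x₀ + b·y₀ + c·z₀ - d| / √(a² + b² + c²)
  = |0·1 + 0·1 + 1·3 - 2| / √(0² + 0² + 1²)
  = |0 + 0 + 3 - 2| / √(0 + 0 + 1)
  = |1| / √1
  = 1 / 1
  ≈ 1

1


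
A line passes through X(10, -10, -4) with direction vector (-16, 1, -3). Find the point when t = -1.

P(t) = X + t·d
  = (10 + (-16)·(-1), -10 + 1·(-1), -4 + (-3)·(-1))
  = (10 + 16, -10 - 1, -4 + 3)
  = (26, -11, -1)

(26, -11, -1)


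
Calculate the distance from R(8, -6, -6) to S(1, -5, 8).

d = √[(x₂-x₁)² + (y₂-y₁)² + (z₂-z₁)²]
  = √[(-7)² + 1² + 14²]
  = √[49 + 1 + 196]
  = √246
  ≈ 15.68

15.68


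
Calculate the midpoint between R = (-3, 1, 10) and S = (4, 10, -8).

M = ((x₁+x₂)/2, (y₁+y₂)/2, (z₁+z₂)/2)
  = ((-3 + 4)/2, (1 + 10)/2, (10 - 8)/2)
  = (1/2, 11/2, 2/2)
  = (0.5, 5.5, 1)

(0.5, 5.5, 1)


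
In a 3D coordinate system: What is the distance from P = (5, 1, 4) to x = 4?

distance = |a·x₀ + b·y₀ + c·z₀ - d| / √(a² + b² + c²)
  = |1·5 + 0·1 + 0·4 - 4| / √(1² + 0² + 0²)
  = |5 + 0 + 0 - 4| / √(1 + 0 + 0)
  = |1| / √1
  = 1 / 1
  ≈ 1

1


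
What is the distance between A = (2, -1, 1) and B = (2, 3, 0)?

d = √[(x₂-x₁)² + (y₂-y₁)² + (z₂-z₁)²]
  = √[0² + 4² + (-1)²]
  = √[0 + 16 + 1]
  = √17
  ≈ 4.123

4.123


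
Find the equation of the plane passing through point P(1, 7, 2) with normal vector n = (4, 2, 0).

The plane through P with normal n = (a, b, c) satisfies n·(r - P) = 0,
i.e. ax + by + cz = a·x₀ + b·y₀ + c·z₀.
d = 4·1 + 2·7 + 0·2
  = 4 + 14 + 0
  = 18
Equation: 4x + 2y = 18

4x + 2y = 18


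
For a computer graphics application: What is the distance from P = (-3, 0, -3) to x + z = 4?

distance = |a·x₀ + b·y₀ + c·z₀ - d| / √(a² + b² + c²)
  = |1·(-3) + 0·0 + 1·(-3) - 4| / √(1² + 0² + 1²)
  = |-3 + 0 - 3 - 4| / √(1 + 0 + 1)
  = |-10| / √2
  = 10 / 1.414
  ≈ 7.071

7.071


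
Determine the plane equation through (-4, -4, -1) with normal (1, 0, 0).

The plane through P with normal n = (a, b, c) satisfies n·(r - P) = 0,
i.e. ax + by + cz = a·x₀ + b·y₀ + c·z₀.
d = 1·(-4) + 0·(-4) + 0·(-1)
  = -4 + 0 + 0
  = -4
Equation: x = -4

x = -4


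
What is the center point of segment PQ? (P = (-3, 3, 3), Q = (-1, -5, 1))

M = ((x₁+x₂)/2, (y₁+y₂)/2, (z₁+z₂)/2)
  = ((-3 - 1)/2, (3 - 5)/2, (3 + 1)/2)
  = (-4/2, -2/2, 4/2)
  = (-2, -1, 2)

(-2, -1, 2)


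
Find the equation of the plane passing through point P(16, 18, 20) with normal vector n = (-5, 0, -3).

The plane through P with normal n = (a, b, c) satisfies n·(r - P) = 0,
i.e. ax + by + cz = a·x₀ + b·y₀ + c·z₀.
d = (-5)·16 + 0·18 + (-3)·20
  = -80 + 0 - 60
  = -140
Equation: -5x - 3z = -140

-5x - 3z = -140


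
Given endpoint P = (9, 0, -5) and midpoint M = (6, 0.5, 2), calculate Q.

Q = 2M - P
  = (2·6 - 9, 2·0.5 - 0, 2·2 - (-5))
  = (12 - 9, 1 + 0, 4 + 5)
  = (3, 1, 9)

(3, 1, 9)


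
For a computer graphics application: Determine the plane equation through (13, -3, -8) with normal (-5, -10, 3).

The plane through P with normal n = (a, b, c) satisfies n·(r - P) = 0,
i.e. ax + by + cz = a·x₀ + b·y₀ + c·z₀.
d = (-5)·13 + (-10)·(-3) + 3·(-8)
  = -65 + 30 - 24
  = -59
Equation: -5x - 10y + 3z = -59

-5x - 10y + 3z = -59


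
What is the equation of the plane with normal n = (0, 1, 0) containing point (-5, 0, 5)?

The plane through P with normal n = (a, b, c) satisfies n·(r - P) = 0,
i.e. ax + by + cz = a·x₀ + b·y₀ + c·z₀.
d = 0·(-5) + 1·0 + 0·5
  = 0 + 0 + 0
  = 0
Equation: y = 0

y = 0


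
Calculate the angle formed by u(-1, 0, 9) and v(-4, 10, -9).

u·v = (-1)·(-4) + 0·10 + 9·(-9) = 4 + 0 - 81 = -77
|u| = √((-1)² + 0² + 9²) = √82 ≈ 9.055
|v| = √((-4)² + 10² + (-9)²) = √197 ≈ 14.04
cos θ = (u·v)/(|u||v|) = -77/(9.055·14.04) ≈ -0.6058
θ = arccos(-0.6058) ≈ 127.3°

127.3°


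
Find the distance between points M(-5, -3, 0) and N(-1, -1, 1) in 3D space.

d = √[(x₂-x₁)² + (y₂-y₁)² + (z₂-z₁)²]
  = √[4² + 2² + 1²]
  = √[16 + 4 + 1]
  = √21
  ≈ 4.583

4.583


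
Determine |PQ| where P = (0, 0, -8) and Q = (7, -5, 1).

d = √[(x₂-x₁)² + (y₂-y₁)² + (z₂-z₁)²]
  = √[7² + (-5)² + 9²]
  = √[49 + 25 + 81]
  = √155
  ≈ 12.45

12.45


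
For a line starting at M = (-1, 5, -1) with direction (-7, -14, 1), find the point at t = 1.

P(t) = M + t·d
  = (-1 + (-7)·1, 5 + (-14)·1, -1 + 1·1)
  = (-1 - 7, 5 - 14, -1 + 1)
  = (-8, -9, 0)

(-8, -9, 0)


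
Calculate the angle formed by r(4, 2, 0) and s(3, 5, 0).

r·s = 4·3 + 2·5 + 0·0 = 12 + 10 + 0 = 22
|r| = √(4² + 2² + 0²) = √20 ≈ 4.472
|s| = √(3² + 5² + 0²) = √34 ≈ 5.831
cos θ = (r·s)/(|r||s|) = 22/(4.472·5.831) ≈ 0.8437
θ = arccos(0.8437) ≈ 32.47°

32.47°


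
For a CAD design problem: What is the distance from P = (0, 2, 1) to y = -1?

distance = |a·x₀ + b·y₀ + c·z₀ - d| / √(a² + b² + c²)
  = |0·0 + 1·2 + 0·1 - (-1)| / √(0² + 1² + 0²)
  = |0 + 2 + 0 + 1| / √(0 + 1 + 0)
  = |3| / √1
  = 3 / 1
  ≈ 3

3


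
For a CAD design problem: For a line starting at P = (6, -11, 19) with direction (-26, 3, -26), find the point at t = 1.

P(t) = P + t·d
  = (6 + (-26)·1, -11 + 3·1, 19 + (-26)·1)
  = (6 - 26, -11 + 3, 19 - 26)
  = (-20, -8, -7)

(-20, -8, -7)


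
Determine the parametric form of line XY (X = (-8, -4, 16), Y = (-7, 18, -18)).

Direction vector d = Y - X = (-7 + 8, 18 + 4, -18 - 16) = (1, 22, -34)
Parametric form r = X + t·d:
x = -8 + t, y = -4 + 22t, z = 16 - 34t

x = -8 + t, y = -4 + 22t, z = 16 - 34t


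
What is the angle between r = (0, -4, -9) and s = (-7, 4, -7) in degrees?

r·s = 0·(-7) + (-4)·4 + (-9)·(-7) = 0 - 16 + 63 = 47
|r| = √(0² + (-4)² + (-9)²) = √97 ≈ 9.849
|s| = √((-7)² + 4² + (-7)²) = √114 ≈ 10.68
cos θ = (r·s)/(|r||s|) = 47/(9.849·10.68) ≈ 0.447
θ = arccos(0.447) ≈ 63.45°

63.45°


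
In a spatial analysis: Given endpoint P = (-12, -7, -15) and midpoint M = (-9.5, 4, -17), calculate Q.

Q = 2M - P
  = (2·(-9.5) - (-12), 2·4 - (-7), 2·(-17) - (-15))
  = (-19 + 12, 8 + 7, -34 + 15)
  = (-7, 15, -19)

(-7, 15, -19)


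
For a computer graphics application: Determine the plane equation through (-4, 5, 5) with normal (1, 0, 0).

The plane through P with normal n = (a, b, c) satisfies n·(r - P) = 0,
i.e. ax + by + cz = a·x₀ + b·y₀ + c·z₀.
d = 1·(-4) + 0·5 + 0·5
  = -4 + 0 + 0
  = -4
Equation: x = -4

x = -4


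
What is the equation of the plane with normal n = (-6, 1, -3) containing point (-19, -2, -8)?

The plane through P with normal n = (a, b, c) satisfies n·(r - P) = 0,
i.e. ax + by + cz = a·x₀ + b·y₀ + c·z₀.
d = (-6)·(-19) + 1·(-2) + (-3)·(-8)
  = 114 - 2 + 24
  = 136
Equation: -6x + y - 3z = 136

-6x + y - 3z = 136


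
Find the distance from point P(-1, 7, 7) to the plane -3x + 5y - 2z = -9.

distance = |a·x₀ + b·y₀ + c·z₀ - d| / √(a² + b² + c²)
  = |(-3)·(-1) + 5·7 + (-2)·7 - (-9)| / √((-3)² + 5² + (-2)²)
  = |3 + 35 - 14 + 9| / √(9 + 25 + 4)
  = |33| / √38
  = 33 / 6.164
  ≈ 5.353

5.353


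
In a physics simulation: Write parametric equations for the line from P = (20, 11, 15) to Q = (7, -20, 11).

Direction vector d = Q - P = (7 - 20, -20 - 11, 11 - 15) = (-13, -31, -4)
Parametric form r = P + t·d:
x = 20 - 13t, y = 11 - 31t, z = 15 - 4t

x = 20 - 13t, y = 11 - 31t, z = 15 - 4t


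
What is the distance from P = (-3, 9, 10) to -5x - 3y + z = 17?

distance = |a·x₀ + b·y₀ + c·z₀ - d| / √(a² + b² + c²)
  = |(-5)·(-3) + (-3)·9 + 1·10 - 17| / √((-5)² + (-3)² + 1²)
  = |15 - 27 + 10 - 17| / √(25 + 9 + 1)
  = |-19| / √35
  = 19 / 5.916
  ≈ 3.212

3.212


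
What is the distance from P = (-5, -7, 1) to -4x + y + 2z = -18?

distance = |a·x₀ + b·y₀ + c·z₀ - d| / √(a² + b² + c²)
  = |(-4)·(-5) + 1·(-7) + 2·1 - (-18)| / √((-4)² + 1² + 2²)
  = |20 - 7 + 2 + 18| / √(16 + 1 + 4)
  = |33| / √21
  = 33 / 4.583
  ≈ 7.201

7.201


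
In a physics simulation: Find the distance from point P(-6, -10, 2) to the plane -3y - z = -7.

distance = |a·x₀ + b·y₀ + c·z₀ - d| / √(a² + b² + c²)
  = |0·(-6) + (-3)·(-10) + (-1)·2 - (-7)| / √(0² + (-3)² + (-1)²)
  = |0 + 30 - 2 + 7| / √(0 + 9 + 1)
  = |35| / √10
  = 35 / 3.162
  ≈ 11.07

11.07


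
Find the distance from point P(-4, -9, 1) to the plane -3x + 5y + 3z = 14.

distance = |a·x₀ + b·y₀ + c·z₀ - d| / √(a² + b² + c²)
  = |(-3)·(-4) + 5·(-9) + 3·1 - 14| / √((-3)² + 5² + 3²)
  = |12 - 45 + 3 - 14| / √(9 + 25 + 9)
  = |-44| / √43
  = 44 / 6.557
  ≈ 6.71

6.71


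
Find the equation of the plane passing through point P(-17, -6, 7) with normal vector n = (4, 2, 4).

The plane through P with normal n = (a, b, c) satisfies n·(r - P) = 0,
i.e. ax + by + cz = a·x₀ + b·y₀ + c·z₀.
d = 4·(-17) + 2·(-6) + 4·7
  = -68 - 12 + 28
  = -52
Equation: 4x + 2y + 4z = -52

4x + 2y + 4z = -52


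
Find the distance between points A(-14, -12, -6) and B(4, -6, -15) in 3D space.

d = √[(x₂-x₁)² + (y₂-y₁)² + (z₂-z₁)²]
  = √[18² + 6² + (-9)²]
  = √[324 + 36 + 81]
  = √441
  ≈ 21

21


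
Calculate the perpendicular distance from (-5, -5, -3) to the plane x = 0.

distance = |a·x₀ + b·y₀ + c·z₀ - d| / √(a² + b² + c²)
  = |1·(-5) + 0·(-5) + 0·(-3) - 0| / √(1² + 0² + 0²)
  = |-5 + 0 + 0 + 0| / √(1 + 0 + 0)
  = |-5| / √1
  = 5 / 1
  ≈ 5

5


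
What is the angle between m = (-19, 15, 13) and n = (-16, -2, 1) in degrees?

m·n = (-19)·(-16) + 15·(-2) + 13·1 = 304 - 30 + 13 = 287
|m| = √((-19)² + 15² + 13²) = √755 ≈ 27.48
|n| = √((-16)² + (-2)² + 1²) = √261 ≈ 16.16
cos θ = (m·n)/(|m||n|) = 287/(27.48·16.16) ≈ 0.6465
θ = arccos(0.6465) ≈ 49.72°

49.72°


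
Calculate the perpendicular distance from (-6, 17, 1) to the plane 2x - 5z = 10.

distance = |a·x₀ + b·y₀ + c·z₀ - d| / √(a² + b² + c²)
  = |2·(-6) + 0·17 + (-5)·1 - 10| / √(2² + 0² + (-5)²)
  = |-12 + 0 - 5 - 10| / √(4 + 0 + 25)
  = |-27| / √29
  = 27 / 5.385
  ≈ 5.014

5.014


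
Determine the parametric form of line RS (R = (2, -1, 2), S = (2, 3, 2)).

Direction vector d = S - R = (2 - 2, 3 + 1, 2 - 2) = (0, 4, 0)
Parametric form r = R + t·d:
x = 2, y = -1 + 4t, z = 2

x = 2, y = -1 + 4t, z = 2


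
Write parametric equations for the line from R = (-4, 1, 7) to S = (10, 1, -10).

Direction vector d = S - R = (10 + 4, 1 - 1, -10 - 7) = (14, 0, -17)
Parametric form r = R + t·d:
x = -4 + 14t, y = 1, z = 7 - 17t

x = -4 + 14t, y = 1, z = 7 - 17t


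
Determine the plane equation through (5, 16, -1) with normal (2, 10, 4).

The plane through P with normal n = (a, b, c) satisfies n·(r - P) = 0,
i.e. ax + by + cz = a·x₀ + b·y₀ + c·z₀.
d = 2·5 + 10·16 + 4·(-1)
  = 10 + 160 - 4
  = 166
Equation: 2x + 10y + 4z = 166

2x + 10y + 4z = 166


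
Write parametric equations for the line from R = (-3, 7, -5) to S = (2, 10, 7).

Direction vector d = S - R = (2 + 3, 10 - 7, 7 + 5) = (5, 3, 12)
Parametric form r = R + t·d:
x = -3 + 5t, y = 7 + 3t, z = -5 + 12t

x = -3 + 5t, y = 7 + 3t, z = -5 + 12t


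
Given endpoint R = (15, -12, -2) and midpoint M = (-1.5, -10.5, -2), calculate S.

S = 2M - R
  = (2·(-1.5) - 15, 2·(-10.5) - (-12), 2·(-2) - (-2))
  = (-3 - 15, -21 + 12, -4 + 2)
  = (-18, -9, -2)

(-18, -9, -2)


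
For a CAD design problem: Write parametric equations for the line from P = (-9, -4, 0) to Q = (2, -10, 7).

Direction vector d = Q - P = (2 + 9, -10 + 4, 7 + 0) = (11, -6, 7)
Parametric form r = P + t·d:
x = -9 + 11t, y = -4 - 6t, z = 0 + 7t

x = -9 + 11t, y = -4 - 6t, z = 0 + 7t
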